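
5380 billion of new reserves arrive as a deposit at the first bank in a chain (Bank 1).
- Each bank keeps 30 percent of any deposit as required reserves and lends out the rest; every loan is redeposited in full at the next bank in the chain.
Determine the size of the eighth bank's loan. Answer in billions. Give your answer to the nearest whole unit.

Each bank lends a fraction (1 − rr) = 0.7000 of the deposit it receives, so Bank 8 receives 5380·0.7000^7 and lends 5380·0.7000^8 ≈ 310.1463 billion.

310 billion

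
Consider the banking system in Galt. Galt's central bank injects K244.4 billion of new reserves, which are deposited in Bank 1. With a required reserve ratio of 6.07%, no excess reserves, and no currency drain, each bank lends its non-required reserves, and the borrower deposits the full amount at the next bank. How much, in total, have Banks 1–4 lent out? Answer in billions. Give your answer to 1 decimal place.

K838.0 billion

Bank i lends (1 − rr)^i of the original deposit: Bank 1 lends 244.4·0.9393 ≈ 229.5649, Bank 2 lends 244.4·0.9393² ≈ 215.6303, and so on.
Summing a geometric series: total = 244.4·[0.9393·(1 − 0.9393^4) / (1 − 0.9393)] ≈ 837.9841 billion.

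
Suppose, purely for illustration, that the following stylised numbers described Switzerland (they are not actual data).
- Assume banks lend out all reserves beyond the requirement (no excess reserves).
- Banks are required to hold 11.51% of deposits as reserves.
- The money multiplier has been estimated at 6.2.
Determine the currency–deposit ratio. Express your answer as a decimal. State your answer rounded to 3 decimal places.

Using m = 6.2. From m = (1 + c)/(c + rr + e), rearranging gives 1 + c = m·(c + rr + e), so c·(1 − m) = m·(rr + e) − 1.
Hence c = [m·(rr + e) − 1]/(1 − m) = [6.2 × (0.1151 + 0) − 1] / (1 − 6.2) ≈ 0.055073.

0.055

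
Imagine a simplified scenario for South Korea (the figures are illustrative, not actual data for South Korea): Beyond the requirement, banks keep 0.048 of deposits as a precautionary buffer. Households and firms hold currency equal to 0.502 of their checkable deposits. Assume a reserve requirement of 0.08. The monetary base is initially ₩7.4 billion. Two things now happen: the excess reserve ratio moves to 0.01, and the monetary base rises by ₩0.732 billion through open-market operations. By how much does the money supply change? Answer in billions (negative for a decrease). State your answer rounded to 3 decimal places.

₩2.990 billion

Before: m₁ = (1 + 0.502) / (0.08 + 0.048 + 0.502) ≈ 2.38413, MB₁ = 7.4, so M₁ = 2.38413 × 7.4 ≈ 17.6426 billion.
After: m₂ = (1 + 0.502) / (0.08 + 0.01 + 0.502) ≈ 2.53716, MB₂ = 7.4 + 0.732 = 8.132, so M₂ = 2.53716 × 8.132 ≈ 20.6322 billion.
ΔM = M₂ − M₁ = 20.6322 − 17.6426 = 2.9896 billion.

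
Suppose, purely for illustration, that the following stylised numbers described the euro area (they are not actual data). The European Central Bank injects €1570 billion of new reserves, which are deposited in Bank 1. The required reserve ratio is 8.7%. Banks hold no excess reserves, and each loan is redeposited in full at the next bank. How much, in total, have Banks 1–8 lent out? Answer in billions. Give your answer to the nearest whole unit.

Bank i lends (1 − rr)^i of the original deposit: Bank 1 lends 1570·0.9130 = 1433.4100, Bank 2 lends 1570·0.9130² ≈ 1308.7033, and so on.
Summing a geometric series: total = 1570·[0.9130·(1 − 0.9130^8) / (1 − 0.9130)] ≈ 8521.3944 billion.

€8521 billion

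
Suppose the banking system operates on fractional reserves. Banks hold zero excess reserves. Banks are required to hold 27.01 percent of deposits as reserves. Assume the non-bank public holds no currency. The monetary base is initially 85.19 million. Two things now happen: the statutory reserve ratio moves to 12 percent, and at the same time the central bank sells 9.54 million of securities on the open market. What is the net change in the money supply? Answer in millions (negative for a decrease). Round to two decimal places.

315.01 million

Before: m₁ = 1 / (0.2701) ≈ 3.70233, MB₁ = 85.19, so M₁ = 3.70233 × 85.19 ≈ 315.4015 million.
After: m₂ = 1 / (0.12) ≈ 8.33333, MB₂ = 85.19 − 9.54 = 75.65, so M₂ = 8.33333 × 75.65 ≈ 630.4164 million.
ΔM = M₂ − M₁ = 630.4164 − 315.4015 = 315.0149 million.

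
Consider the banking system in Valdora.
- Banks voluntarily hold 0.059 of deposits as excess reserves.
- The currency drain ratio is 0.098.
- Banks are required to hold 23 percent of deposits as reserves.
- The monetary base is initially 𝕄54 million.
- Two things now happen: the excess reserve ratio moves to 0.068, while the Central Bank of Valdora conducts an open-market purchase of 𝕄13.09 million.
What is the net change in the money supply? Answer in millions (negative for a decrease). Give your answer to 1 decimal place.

𝕄32.8 million

Before: m₁ = (1 + 0.098) / (0.23 + 0.059 + 0.098) ≈ 2.8372, MB₁ = 54, so M₁ = 2.8372 × 54 = 153.2088 million.
After: m₂ = (1 + 0.098) / (0.23 + 0.068 + 0.098) ≈ 2.7727, MB₂ = 54 + 13.09 = 67.09, so M₂ = 2.7727 × 67.09 ≈ 186.0204 million.
ΔM = M₂ − M₁ = 186.0204 − 153.2088 = 32.8116 million.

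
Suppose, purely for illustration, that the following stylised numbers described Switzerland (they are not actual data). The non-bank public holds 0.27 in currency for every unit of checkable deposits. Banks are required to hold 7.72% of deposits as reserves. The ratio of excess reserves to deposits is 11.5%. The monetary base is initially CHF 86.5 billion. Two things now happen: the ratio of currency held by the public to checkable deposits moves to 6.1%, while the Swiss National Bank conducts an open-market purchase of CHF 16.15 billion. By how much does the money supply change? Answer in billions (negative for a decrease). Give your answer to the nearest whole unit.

CHF 192 billion

Before: m₁ = (1 + 0.27) / (0.0772 + 0.115 + 0.27) ≈ 2.7477, MB₁ = 86.5, so M₁ = 2.7477 × 86.5 ≈ 237.6761 billion.
After: m₂ = (1 + 0.061) / (0.0772 + 0.115 + 0.061) ≈ 4.1904, MB₂ = 86.5 + 16.15 = 102.65, so M₂ = 4.1904 × 102.65 ≈ 430.1446 billion.
ΔM = M₂ − M₁ = 430.1446 − 237.6761 = 192.4685 billion.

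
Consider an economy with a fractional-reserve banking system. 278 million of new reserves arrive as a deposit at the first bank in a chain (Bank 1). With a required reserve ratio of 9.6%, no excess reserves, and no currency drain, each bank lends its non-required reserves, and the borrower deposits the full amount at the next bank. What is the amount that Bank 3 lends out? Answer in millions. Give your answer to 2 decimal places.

Each bank lends a fraction (1 − rr) = 0.9040 of the deposit it receives, so Bank 3 receives 278·0.9040^2 and lends 278·0.9040^3 ≈ 205.3762 million.

205.38 million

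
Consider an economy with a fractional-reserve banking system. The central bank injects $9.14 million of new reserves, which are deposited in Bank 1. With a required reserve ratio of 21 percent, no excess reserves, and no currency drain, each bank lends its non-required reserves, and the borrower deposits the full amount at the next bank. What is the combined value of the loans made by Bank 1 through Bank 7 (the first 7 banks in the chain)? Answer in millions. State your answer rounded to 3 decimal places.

$27.781 million

Bank i lends (1 − rr)^i of the original deposit: Bank 1 lends 9.14·0.7900 = 7.2206, Bank 2 lends 9.14·0.7900² ≈ 5.7043, and so on.
Summing a geometric series: total = 9.14·[0.7900·(1 − 0.7900^7) / (1 − 0.7900)] ≈ 27.7808 million.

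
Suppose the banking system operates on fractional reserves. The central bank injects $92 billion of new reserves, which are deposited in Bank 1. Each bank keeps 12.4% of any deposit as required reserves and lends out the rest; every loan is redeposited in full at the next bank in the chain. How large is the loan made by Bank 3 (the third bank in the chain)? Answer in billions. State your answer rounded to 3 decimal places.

$61.844 billion

Each bank lends a fraction (1 − rr) = 0.8760 of the deposit it receives, so Bank 3 receives 92·0.8760^2 and lends 92·0.8760^3 ≈ 61.8444 billion.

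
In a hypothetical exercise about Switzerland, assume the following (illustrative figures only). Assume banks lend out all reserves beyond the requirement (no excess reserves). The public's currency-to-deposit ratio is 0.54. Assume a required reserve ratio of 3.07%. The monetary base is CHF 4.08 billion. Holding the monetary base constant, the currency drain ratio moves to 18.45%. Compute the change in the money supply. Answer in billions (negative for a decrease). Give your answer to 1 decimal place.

CHF 11.4 billion

Initially m₁ = (1 + 0.54) / (0.0307 + 0.54) ≈ 2.6984, so M₁ = 2.6984 × 4.08 ≈ 11.0095 billion.
After the change m₂ = (1 + 0.1845) / (0.0307 + 0.1845) ≈ 5.5042, so M₂ = 5.5042 × 4.08 ≈ 22.4571 billion.
ΔM = M₂ − M₁ = 22.4571 − 11.0095 = 11.4476 billion.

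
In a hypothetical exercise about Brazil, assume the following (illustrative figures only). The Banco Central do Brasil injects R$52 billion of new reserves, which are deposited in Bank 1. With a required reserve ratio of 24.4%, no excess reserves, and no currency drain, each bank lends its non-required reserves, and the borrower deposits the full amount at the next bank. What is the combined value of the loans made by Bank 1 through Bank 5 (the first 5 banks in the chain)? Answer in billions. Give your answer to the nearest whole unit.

R$121 billion

Bank i lends (1 − rr)^i of the original deposit: Bank 1 lends 52·0.7560 = 39.3120, Bank 2 lends 52·0.7560² ≈ 29.7199, and so on.
Summing a geometric series: total = 52·[0.7560·(1 − 0.7560^5) / (1 − 0.7560)] ≈ 121.3275 billion.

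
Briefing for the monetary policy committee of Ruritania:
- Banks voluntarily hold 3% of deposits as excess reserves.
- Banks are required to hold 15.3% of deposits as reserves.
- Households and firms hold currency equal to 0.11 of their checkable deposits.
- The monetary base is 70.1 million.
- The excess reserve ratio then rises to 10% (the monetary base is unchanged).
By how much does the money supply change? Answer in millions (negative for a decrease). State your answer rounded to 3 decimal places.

Initially m₁ = (1 + 0.11) / (0.153 + 0.03 + 0.11) ≈ 3.788396, so M₁ = 3.788396 × 70.1 ≈ 265.5666 million.
After the change m₂ = (1 + 0.11) / (0.153 + 0.1 + 0.11) ≈ 3.057851, so M₂ = 3.057851 × 70.1 ≈ 214.3554 million.
ΔM = M₂ − M₁ = 214.3554 − 265.5666 = -51.2112 million.

-51.211 million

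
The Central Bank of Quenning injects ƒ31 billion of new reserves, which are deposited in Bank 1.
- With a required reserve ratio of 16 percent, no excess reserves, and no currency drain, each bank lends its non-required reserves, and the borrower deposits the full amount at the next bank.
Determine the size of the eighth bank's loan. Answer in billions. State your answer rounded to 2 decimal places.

Each bank lends a fraction (1 − rr) = 0.8400 of the deposit it receives, so Bank 8 receives 31·0.8400^7 and lends 31·0.8400^8 ≈ 7.6842 billion.

ƒ7.68 billion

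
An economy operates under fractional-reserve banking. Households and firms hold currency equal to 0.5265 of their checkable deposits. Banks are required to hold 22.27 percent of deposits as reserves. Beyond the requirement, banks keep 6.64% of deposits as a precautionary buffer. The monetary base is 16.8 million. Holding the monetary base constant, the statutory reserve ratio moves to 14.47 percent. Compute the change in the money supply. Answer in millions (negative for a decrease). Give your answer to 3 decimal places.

Initially m₁ = (1 + 0.5265) / (0.2227 + 0.0664 + 0.5265) ≈ 1.871628, so M₁ = 1.871628 × 16.8 ≈ 31.4434 million.
After the change m₂ = (1 + 0.5265) / (0.1447 + 0.0664 + 0.5265) ≈ 2.069550, so M₂ = 2.069550 × 16.8 ≈ 34.7684 million.
ΔM = M₂ − M₁ = 34.7684 − 31.4434 = 3.325 million.

3.325 million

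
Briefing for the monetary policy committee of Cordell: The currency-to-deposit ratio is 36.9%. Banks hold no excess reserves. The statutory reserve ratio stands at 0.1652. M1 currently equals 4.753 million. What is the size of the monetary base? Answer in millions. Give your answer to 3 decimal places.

The money multiplier is m = (1 + c) / (rr + c) = (1 + 0.369) / (0.1652 + 0.369) ≈ 2.56271.
MB = M / m = 4.753 / 2.56271 ≈ 1.8547 million.

1.855 million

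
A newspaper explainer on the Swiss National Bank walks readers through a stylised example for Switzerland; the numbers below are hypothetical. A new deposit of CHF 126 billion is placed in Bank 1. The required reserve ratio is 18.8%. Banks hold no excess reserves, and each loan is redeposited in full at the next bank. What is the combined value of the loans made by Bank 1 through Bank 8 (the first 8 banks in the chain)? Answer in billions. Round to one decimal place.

CHF 441.4 billion

Bank i lends (1 − rr)^i of the original deposit: Bank 1 lends 126·0.8120 = 102.3120, Bank 2 lends 126·0.8120² ≈ 83.0773, and so on.
Summing a geometric series: total = 126·[0.8120·(1 − 0.8120^8) / (1 − 0.8120)] ≈ 441.3598 billion.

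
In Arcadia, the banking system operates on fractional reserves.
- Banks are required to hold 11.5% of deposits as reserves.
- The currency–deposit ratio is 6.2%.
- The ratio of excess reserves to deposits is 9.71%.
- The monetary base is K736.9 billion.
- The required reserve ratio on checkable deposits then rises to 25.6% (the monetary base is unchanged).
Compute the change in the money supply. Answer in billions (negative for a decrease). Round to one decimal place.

-969.8 billion

Initially m₁ = (1 + 0.062) / (0.115 + 0.0971 + 0.062) ≈ 3.87450, so M₁ = 3.87450 × 736.9 ≈ 2855.119 billion.
After the change m₂ = (1 + 0.062) / (0.256 + 0.0971 + 0.062) ≈ 2.55842, so M₂ = 2.55842 × 736.9 ≈ 1885.2997 billion.
ΔM = M₂ − M₁ = 1885.2997 − 2855.119 = -969.8193 billion.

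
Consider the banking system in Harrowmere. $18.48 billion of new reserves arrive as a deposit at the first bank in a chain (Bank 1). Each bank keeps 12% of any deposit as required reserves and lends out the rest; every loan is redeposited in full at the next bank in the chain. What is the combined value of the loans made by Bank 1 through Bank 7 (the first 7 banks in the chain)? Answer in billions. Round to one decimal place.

$80.1 billion

Bank i lends (1 − rr)^i of the original deposit: Bank 1 lends 18.48·0.8800 = 16.2624, Bank 2 lends 18.48·0.8800² ≈ 14.3109, and so on.
Summing a geometric series: total = 18.48·[0.8800·(1 − 0.8800^7) / (1 − 0.8800)] ≈ 80.1363 billion.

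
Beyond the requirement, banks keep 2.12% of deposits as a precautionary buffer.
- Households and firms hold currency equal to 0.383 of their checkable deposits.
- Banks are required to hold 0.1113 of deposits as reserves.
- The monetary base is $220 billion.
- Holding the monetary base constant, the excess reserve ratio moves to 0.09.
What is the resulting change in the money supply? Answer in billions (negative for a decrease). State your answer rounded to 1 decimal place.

-69.5 billion

Initially m₁ = (1 + 0.383) / (0.1113 + 0.0212 + 0.383) ≈ 2.68283, so M₁ = 2.68283 × 220 = 590.2226 billion.
After the change m₂ = (1 + 0.383) / (0.1113 + 0.09 + 0.383) ≈ 2.36693, so M₂ = 2.36693 × 220 = 520.7246 billion.
ΔM = M₂ − M₁ = 520.7246 − 590.2226 = -69.498 billion.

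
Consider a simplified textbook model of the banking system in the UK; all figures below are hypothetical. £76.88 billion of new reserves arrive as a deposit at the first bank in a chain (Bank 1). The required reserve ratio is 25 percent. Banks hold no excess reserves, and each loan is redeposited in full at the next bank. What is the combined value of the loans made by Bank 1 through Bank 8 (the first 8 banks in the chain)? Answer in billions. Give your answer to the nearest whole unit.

Bank i lends (1 − rr)^i of the original deposit: Bank 1 lends 76.88·0.7500 = 57.6600, Bank 2 lends 76.88·0.7500² = 43.2450, and so on.
Summing a geometric series: total = 76.88·[0.7500·(1 − 0.7500^8) / (1 − 0.7500)] ≈ 207.5500 billion.

£208 billion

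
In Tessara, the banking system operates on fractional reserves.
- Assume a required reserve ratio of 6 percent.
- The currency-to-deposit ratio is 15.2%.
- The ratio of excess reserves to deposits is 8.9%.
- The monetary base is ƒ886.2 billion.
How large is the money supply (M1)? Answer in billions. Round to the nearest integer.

ƒ3392 billion

The money multiplier is m = (1 + c) / (rr + e + c) = (1 + 0.152) / (0.06 + 0.089 + 0.152) ≈ 3.8272.
So M = m × MB = 3.8272 × 886.2 ≈ 3391.6646 billion.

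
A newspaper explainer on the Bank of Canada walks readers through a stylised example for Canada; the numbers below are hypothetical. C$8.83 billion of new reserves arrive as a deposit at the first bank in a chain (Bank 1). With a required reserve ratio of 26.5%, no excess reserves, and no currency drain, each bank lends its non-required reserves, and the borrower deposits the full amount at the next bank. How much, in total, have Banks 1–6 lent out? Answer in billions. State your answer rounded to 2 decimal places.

Bank i lends (1 − rr)^i of the original deposit: Bank 1 lends 8.83·0.7350 ≈ 6.4901, Bank 2 lends 8.83·0.7350² ≈ 4.7702, and so on.
Summing a geometric series: total = 8.83·[0.7350·(1 − 0.7350^6) / (1 − 0.7350)] ≈ 20.6295 billion.

C$20.63 billion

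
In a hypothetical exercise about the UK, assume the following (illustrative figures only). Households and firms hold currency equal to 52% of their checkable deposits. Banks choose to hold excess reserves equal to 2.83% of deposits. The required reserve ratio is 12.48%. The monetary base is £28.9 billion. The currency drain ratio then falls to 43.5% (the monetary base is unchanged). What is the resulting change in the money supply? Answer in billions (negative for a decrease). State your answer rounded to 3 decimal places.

Initially m₁ = (1 + 0.52) / (0.1248 + 0.0283 + 0.52) ≈ 2.258208, so M₁ = 2.258208 × 28.9 ≈ 65.2622 billion.
After the change m₂ = (1 + 0.435) / (0.1248 + 0.0283 + 0.435) ≈ 2.440061, so M₂ = 2.440061 × 28.9 ≈ 70.5178 billion.
ΔM = M₂ − M₁ = 70.5178 − 65.2622 = 5.2556 billion.

£5.256 billion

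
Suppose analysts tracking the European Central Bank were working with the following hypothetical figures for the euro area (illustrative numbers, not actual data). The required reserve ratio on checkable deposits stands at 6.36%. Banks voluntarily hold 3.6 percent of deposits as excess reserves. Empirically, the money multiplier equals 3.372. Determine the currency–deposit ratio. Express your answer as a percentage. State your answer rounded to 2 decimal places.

Using m = 3.372. From m = (1 + c)/(c + rr + e), rearranging gives 1 + c = m·(c + rr + e), so c·(1 − m) = m·(rr + e) − 1.
Hence c = [m·(rr + e) − 1]/(1 − m) = [3.372 × (0.0636 + 0.036) − 1] / (1 − 3.372) ≈ 0.279995.

28.00%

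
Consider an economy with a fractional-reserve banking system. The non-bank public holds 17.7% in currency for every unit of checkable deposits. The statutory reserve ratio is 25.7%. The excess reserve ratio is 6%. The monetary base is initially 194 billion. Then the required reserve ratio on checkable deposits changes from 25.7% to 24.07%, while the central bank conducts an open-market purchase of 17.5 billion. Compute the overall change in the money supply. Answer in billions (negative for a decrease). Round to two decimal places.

58.89 billion

Before: m₁ = (1 + 0.177) / (0.257 + 0.06 + 0.177) ≈ 2.382591, MB₁ = 194, so M₁ = 2.382591 × 194 ≈ 462.2227 billion.
After: m₂ = (1 + 0.177) / (0.2407 + 0.06 + 0.177) ≈ 2.463889, MB₂ = 194 + 17.5 = 211.5, so M₂ = 2.463889 × 211.5 ≈ 521.1125 billion.
ΔM = M₂ − M₁ = 521.1125 − 462.2227 = 58.8898 billion.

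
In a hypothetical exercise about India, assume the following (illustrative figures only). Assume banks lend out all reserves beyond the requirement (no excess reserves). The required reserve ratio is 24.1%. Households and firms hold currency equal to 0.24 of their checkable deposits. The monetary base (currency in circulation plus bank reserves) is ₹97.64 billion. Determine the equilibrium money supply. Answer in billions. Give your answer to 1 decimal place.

₹251.7 billion

The money multiplier is m = (1 + c) / (rr + c) = (1 + 0.24) / (0.241 + 0.24) ≈ 2.5780.
So M = m × MB = 2.5780 × 97.64 ≈ 251.7159 billion.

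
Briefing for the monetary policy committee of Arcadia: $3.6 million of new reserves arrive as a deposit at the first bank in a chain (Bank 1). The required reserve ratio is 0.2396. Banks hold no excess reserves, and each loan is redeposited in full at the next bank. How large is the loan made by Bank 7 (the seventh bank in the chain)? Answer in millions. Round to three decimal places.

Each bank lends a fraction (1 − rr) = 0.7604 of the deposit it receives, so Bank 7 receives 3.6·0.7604^6 and lends 3.6·0.7604^7 ≈ 0.5292 million.

$0.529 million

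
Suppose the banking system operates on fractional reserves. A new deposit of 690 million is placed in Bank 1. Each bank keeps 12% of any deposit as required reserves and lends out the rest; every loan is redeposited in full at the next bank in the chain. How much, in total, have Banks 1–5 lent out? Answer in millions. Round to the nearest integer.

2390 million

Bank i lends (1 − rr)^i of the original deposit: Bank 1 lends 690·0.8800 = 607.2000, Bank 2 lends 690·0.8800² = 534.3360, and so on.
Summing a geometric series: total = 690·[0.8800·(1 − 0.8800^5) / (1 − 0.8800)] ≈ 2389.6765 million.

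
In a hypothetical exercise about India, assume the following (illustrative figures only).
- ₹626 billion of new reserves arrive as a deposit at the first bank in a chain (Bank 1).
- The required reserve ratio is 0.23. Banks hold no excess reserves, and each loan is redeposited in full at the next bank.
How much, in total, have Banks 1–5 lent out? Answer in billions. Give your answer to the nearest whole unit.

Bank i lends (1 − rr)^i of the original deposit: Bank 1 lends 626·0.7700 = 482.0200, Bank 2 lends 626·0.7700² = 371.1554, and so on.
Summing a geometric series: total = 626·[0.7700·(1 − 0.7700^5) / (1 − 0.7700)] ≈ 1528.4678 billion.

₹1528 billion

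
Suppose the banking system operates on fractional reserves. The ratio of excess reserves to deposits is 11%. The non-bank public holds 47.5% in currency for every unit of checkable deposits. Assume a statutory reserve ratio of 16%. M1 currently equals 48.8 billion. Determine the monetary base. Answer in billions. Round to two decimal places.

The money multiplier is m = (1 + c) / (rr + e + c) = (1 + 0.475) / (0.16 + 0.11 + 0.475) ≈ 1.97987.
MB = M / m = 48.8 / 1.97987 ≈ 24.6481 billion.

24.65 billion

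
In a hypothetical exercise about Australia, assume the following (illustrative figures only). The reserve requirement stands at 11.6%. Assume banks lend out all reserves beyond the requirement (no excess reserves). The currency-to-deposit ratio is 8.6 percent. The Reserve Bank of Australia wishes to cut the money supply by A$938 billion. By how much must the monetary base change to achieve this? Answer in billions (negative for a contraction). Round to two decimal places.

The money multiplier is m = (1 + c) / (rr + c) = (1 + 0.086) / (0.116 + 0.086) ≈ 5.376238.
ΔMB = ΔM / m = (−938) / 5.376238 ≈ -174.4714 billion.

-174.47 billion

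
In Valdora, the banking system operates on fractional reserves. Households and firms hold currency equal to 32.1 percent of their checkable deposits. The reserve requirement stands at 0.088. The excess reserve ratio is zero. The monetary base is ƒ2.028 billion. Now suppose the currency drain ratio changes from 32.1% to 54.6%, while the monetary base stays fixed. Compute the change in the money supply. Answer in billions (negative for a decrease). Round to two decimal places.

Initially m₁ = (1 + 0.321) / (0.088 + 0.321) ≈ 3.2298, so M₁ = 3.2298 × 2.028 ≈ 6.55 billion.
After the change m₂ = (1 + 0.546) / (0.088 + 0.546) ≈ 2.4385, so M₂ = 2.4385 × 2.028 ≈ 4.9453 billion.
ΔM = M₂ − M₁ = 4.9453 − 6.55 = -1.6047 billion.

-1.60 billion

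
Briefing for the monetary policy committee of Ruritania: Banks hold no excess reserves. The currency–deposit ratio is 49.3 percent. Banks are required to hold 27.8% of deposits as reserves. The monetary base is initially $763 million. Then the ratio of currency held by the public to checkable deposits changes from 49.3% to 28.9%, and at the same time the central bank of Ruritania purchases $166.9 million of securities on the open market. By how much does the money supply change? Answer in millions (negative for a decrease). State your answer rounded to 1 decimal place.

$636.5 million

Before: m₁ = (1 + 0.493) / (0.278 + 0.493) ≈ 1.93645, MB₁ = 763, so M₁ = 1.93645 × 763 ≈ 1477.5113 million.
After: m₂ = (1 + 0.289) / (0.278 + 0.289) ≈ 2.27337, MB₂ = 763 + 166.9 = 929.9, so M₂ = 2.27337 × 929.9 ≈ 2114.0068 million.
ΔM = M₂ − M₁ = 2114.0068 − 1477.5113 = 636.4955 million.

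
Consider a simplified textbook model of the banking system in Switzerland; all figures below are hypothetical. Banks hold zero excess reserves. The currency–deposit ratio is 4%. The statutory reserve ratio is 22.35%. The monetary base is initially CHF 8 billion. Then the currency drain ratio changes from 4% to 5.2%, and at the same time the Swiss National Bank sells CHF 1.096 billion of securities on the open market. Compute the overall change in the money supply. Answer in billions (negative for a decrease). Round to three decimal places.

Before: m₁ = (1 + 0.04) / (0.2235 + 0.04) ≈ 3.94687, MB₁ = 8, so M₁ = 3.94687 × 8 ≈ 31.575 billion.
After: m₂ = (1 + 0.052) / (0.2235 + 0.052) ≈ 3.81851, MB₂ = 8 − 1.096 = 6.904, so M₂ = 3.81851 × 6.904 ≈ 26.363 billion.
ΔM = M₂ − M₁ = 26.363 − 31.575 = -5.212 billion.

-5.212 billion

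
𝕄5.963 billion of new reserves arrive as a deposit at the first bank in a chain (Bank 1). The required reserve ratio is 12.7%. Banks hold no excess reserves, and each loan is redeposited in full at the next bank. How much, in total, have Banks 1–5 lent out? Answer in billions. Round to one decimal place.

Bank i lends (1 − rr)^i of the original deposit: Bank 1 lends 5.963·0.8730 ≈ 5.2057, Bank 2 lends 5.963·0.8730² ≈ 4.5446, and so on.
Summing a geometric series: total = 5.963·[0.8730·(1 − 0.8730^5) / (1 − 0.8730)] ≈ 20.2049 billion.

𝕄20.2 billion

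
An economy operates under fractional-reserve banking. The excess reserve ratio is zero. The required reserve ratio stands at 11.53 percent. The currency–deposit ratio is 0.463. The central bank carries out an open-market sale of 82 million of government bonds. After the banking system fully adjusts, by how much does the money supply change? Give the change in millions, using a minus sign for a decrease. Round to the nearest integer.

The money multiplier is m = (1 + c) / (rr + c) = (1 + 0.463) / (0.1153 + 0.463) ≈ 2.5298.
The sale removes 82 million of base, so ΔM = m × ΔMB = 2.5298 × (−82) = -207.4436 million.

-207 million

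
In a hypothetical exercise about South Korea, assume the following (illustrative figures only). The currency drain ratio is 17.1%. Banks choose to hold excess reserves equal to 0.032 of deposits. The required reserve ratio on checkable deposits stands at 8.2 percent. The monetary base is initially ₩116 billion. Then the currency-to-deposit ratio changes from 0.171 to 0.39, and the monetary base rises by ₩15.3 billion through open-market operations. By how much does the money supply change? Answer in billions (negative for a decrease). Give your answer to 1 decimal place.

-114.5 billion

Before: m₁ = (1 + 0.171) / (0.082 + 0.032 + 0.171) ≈ 4.10877, MB₁ = 116, so M₁ = 4.10877 × 116 ≈ 476.6173 billion.
After: m₂ = (1 + 0.39) / (0.082 + 0.032 + 0.39) ≈ 2.75794, MB₂ = 116 + 15.3 = 131.3, so M₂ = 2.75794 × 131.3 ≈ 362.1175 billion.
ΔM = M₂ − M₁ = 362.1175 − 476.6173 = -114.4998 billion.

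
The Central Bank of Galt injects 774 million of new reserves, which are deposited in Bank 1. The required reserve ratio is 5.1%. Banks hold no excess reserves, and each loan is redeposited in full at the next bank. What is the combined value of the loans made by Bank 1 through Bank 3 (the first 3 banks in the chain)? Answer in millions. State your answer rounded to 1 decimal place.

Bank i lends (1 − rr)^i of the original deposit: Bank 1 lends 774·0.9490 = 734.5260, Bank 2 lends 774·0.9490² ≈ 697.0652, and so on.
Summing a geometric series: total = 774·[0.9490·(1 − 0.9490^3) / (1 − 0.9490)] ≈ 2093.1060 million.

2093.1 million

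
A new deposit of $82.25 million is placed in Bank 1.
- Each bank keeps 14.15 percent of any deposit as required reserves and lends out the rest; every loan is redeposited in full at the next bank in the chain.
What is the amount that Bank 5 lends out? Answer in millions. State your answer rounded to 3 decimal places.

Each bank lends a fraction (1 − rr) = 0.8585 of the deposit it receives, so Bank 5 receives 82.25·0.8585^4 and lends 82.25·0.8585^5 ≈ 38.3564 million.

$38.356 million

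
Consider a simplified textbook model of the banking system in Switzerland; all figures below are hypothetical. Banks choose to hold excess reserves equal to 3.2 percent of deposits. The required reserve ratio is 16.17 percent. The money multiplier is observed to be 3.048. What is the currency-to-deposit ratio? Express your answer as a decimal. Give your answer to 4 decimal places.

Using m = 3.048. From m = (1 + c)/(c + rr + e), rearranging gives 1 + c = m·(c + rr + e), so c·(1 − m) = m·(rr + e) − 1.
Hence c = [m·(rr + e) − 1]/(1 − m) = [3.048 × (0.1617 + 0.032) − 1] / (1 − 3.048) ≈ 0.200001.

0.2000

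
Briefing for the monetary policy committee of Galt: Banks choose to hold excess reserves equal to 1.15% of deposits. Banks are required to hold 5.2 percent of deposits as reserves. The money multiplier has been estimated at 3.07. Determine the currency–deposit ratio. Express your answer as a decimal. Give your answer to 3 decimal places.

Using m = 3.07. From m = (1 + c)/(c + rr + e), rearranging gives 1 + c = m·(c + rr + e), so c·(1 − m) = m·(rr + e) − 1.
Hence c = [m·(rr + e) − 1]/(1 − m) = [3.07 × (0.052 + 0.0115) − 1] / (1 − 3.07) ≈ 0.388915.

0.389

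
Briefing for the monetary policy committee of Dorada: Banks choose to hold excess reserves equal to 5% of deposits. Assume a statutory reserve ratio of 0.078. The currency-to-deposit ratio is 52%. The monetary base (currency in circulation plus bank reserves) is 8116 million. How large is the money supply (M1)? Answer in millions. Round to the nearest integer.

19038 million

The money multiplier is m = (1 + c) / (rr + e + c) = (1 + 0.52) / (0.078 + 0.05 + 0.52) ≈ 2.34568.
So M = m × MB = 2.34568 × 8116 ≈ 19037.5389 million.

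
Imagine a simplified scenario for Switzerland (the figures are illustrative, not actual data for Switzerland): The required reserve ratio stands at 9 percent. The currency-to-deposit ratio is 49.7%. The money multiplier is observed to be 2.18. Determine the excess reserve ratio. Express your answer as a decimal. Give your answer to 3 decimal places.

0.100

Using m = 2.18. Since m = (1 + c)/(c + rr + e), the denominator satisfies c + rr + e = (1 + c)/m = (1 + 0.497) / 2.18 ≈ 0.686697.
With c = 0.497 and rr = 0.09, the excess reserve ratio is 0.686697 − 0.497 − 0.09 = 0.099697.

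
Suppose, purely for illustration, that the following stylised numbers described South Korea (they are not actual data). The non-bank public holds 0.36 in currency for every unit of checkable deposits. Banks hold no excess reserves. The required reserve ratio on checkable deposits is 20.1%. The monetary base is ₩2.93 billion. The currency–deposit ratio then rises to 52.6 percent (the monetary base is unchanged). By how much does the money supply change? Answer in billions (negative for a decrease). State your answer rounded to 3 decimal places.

Initially m₁ = (1 + 0.36) / (0.201 + 0.36) ≈ 2.42424, so M₁ = 2.42424 × 2.93 ≈ 7.103 billion.
After the change m₂ = (1 + 0.526) / (0.201 + 0.526) ≈ 2.09904, so M₂ = 2.09904 × 2.93 ≈ 6.1502 billion.
ΔM = M₂ − M₁ = 6.1502 − 7.103 = -0.9528 billion.

-0.953 billion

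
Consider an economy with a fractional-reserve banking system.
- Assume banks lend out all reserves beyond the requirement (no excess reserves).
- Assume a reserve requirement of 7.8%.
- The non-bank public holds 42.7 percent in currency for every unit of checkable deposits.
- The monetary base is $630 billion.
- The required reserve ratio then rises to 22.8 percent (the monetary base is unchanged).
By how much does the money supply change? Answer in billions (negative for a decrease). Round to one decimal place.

Initially m₁ = (1 + 0.427) / (0.078 + 0.427) ≈ 2.82574, so M₁ = 2.82574 × 630 = 1780.2162 billion.
After the change m₂ = (1 + 0.427) / (0.228 + 0.427) ≈ 2.17863, so M₂ = 2.17863 × 630 = 1372.5369 billion.
ΔM = M₂ − M₁ = 1372.5369 − 1780.2162 = -407.6793 billion.

-407.7 billion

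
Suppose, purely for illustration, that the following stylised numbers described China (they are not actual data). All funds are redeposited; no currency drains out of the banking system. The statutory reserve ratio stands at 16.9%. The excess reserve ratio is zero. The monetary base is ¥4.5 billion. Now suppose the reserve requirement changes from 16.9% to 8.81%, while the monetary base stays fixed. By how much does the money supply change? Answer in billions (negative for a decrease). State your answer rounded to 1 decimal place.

¥24.5 billion

Initially m₁ = 1 / (0.169) ≈ 5.9172, so M₁ = 5.9172 × 4.5 = 26.6274 billion.
After the change m₂ = 1 / (0.0881) ≈ 11.3507, so M₂ = 11.3507 × 4.5 ≈ 51.0782 billion.
ΔM = M₂ − M₁ = 51.0782 − 26.6274 = 24.4508 billion.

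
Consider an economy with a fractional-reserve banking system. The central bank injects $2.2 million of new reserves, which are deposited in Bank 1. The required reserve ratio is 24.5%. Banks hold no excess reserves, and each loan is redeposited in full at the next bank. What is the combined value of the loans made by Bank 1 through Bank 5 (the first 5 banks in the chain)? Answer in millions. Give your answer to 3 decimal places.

$5.116 million

Bank i lends (1 − rr)^i of the original deposit: Bank 1 lends 2.2·0.7550 = 1.6610, Bank 2 lends 2.2·0.7550² ≈ 1.2541, and so on.
Summing a geometric series: total = 2.2·[0.7550·(1 − 0.7550^5) / (1 − 0.7550)] ≈ 5.1164 million.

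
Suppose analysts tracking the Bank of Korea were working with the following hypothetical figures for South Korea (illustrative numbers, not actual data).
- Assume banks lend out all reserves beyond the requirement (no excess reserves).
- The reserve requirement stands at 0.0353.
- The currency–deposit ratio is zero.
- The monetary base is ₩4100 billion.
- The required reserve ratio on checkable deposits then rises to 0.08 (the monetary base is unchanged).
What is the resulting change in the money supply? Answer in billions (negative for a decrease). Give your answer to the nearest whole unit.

-64897 billion

Initially m₁ = 1 / (0.0353) ≈ 28.32861, so M₁ = 28.32861 × 4100 = 116147.301 billion.
After the change m₂ = 1 / (0.08) = 12.5, so M₂ = 12.5 × 4100 = 51250 billion.
ΔM = M₂ − M₁ = 51250 − 116147.301 = -64897.301 billion.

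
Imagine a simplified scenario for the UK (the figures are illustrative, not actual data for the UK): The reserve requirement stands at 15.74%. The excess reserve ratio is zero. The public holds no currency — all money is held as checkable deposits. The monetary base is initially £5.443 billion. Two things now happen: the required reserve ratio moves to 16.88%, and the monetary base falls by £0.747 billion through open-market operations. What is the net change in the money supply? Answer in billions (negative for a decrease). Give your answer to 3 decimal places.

Before: m₁ = 1 / (0.1574) ≈ 6.35324, MB₁ = 5.443, so M₁ = 6.35324 × 5.443 ≈ 34.5807 billion.
After: m₂ = 1 / (0.1688) ≈ 5.92417, MB₂ = 5.443 − 0.747 = 4.696, so M₂ = 5.92417 × 4.696 ≈ 27.8199 billion.
ΔM = M₂ − M₁ = 27.8199 − 34.5807 = -6.7608 billion.

-6.761 billion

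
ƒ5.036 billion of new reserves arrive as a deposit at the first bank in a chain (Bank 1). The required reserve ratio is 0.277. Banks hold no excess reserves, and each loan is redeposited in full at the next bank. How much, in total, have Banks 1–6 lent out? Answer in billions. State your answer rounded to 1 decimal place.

ƒ11.3 billion

Bank i lends (1 − rr)^i of the original deposit: Bank 1 lends 5.036·0.7230 ≈ 3.6410, Bank 2 lends 5.036·0.7230² ≈ 2.6325, and so on.
Summing a geometric series: total = 5.036·[0.7230·(1 − 0.7230^6) / (1 − 0.7230)] ≈ 11.2670 billion.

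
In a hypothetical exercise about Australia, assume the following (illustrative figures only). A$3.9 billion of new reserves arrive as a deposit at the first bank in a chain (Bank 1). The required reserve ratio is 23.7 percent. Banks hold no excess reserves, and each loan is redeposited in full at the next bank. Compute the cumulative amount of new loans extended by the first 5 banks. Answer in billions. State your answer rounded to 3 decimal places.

Bank i lends (1 − rr)^i of the original deposit: Bank 1 lends 3.9·0.7630 = 2.9757, Bank 2 lends 3.9·0.7630² ≈ 2.2705, and so on.
Summing a geometric series: total = 3.9·[0.7630·(1 − 0.7630^5) / (1 − 0.7630)] ≈ 9.3088 billion.

A$9.309 billion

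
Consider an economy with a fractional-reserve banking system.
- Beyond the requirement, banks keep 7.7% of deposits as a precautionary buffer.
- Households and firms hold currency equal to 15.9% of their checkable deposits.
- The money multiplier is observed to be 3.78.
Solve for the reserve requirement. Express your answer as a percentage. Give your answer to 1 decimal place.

7.1%

Using m = 3.78. Since m = (1 + c)/(c + rr + e), the denominator satisfies c + rr + e = (1 + c)/m = (1 + 0.159) / 3.78 ≈ 0.306614.
With c = 0.159 and e = 0.077, the reserve requirement is 0.306614 − 0.159 − 0.077 = 0.070614.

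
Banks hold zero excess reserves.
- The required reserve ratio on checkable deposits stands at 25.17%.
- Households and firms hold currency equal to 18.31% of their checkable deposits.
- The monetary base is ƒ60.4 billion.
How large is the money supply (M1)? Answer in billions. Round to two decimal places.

ƒ164.35 billion

The money multiplier is m = (1 + c) / (rr + c) = (1 + 0.1831) / (0.2517 + 0.1831) ≈ 2.72102.
So M = m × MB = 2.72102 × 60.4 ≈ 164.3496 billion.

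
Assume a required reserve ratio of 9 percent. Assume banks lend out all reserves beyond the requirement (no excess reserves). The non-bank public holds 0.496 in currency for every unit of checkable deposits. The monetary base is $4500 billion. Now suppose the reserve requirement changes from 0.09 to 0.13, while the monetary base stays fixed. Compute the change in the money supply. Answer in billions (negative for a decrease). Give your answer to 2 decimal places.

-734.06 billion

Initially m₁ = (1 + 0.496) / (0.09 + 0.496) ≈ 2.5529010, so M₁ = 2.5529010 × 4500 = 11488.0545 billion.
After the change m₂ = (1 + 0.496) / (0.13 + 0.496) ≈ 2.3897764, so M₂ = 2.3897764 × 4500 = 10753.9938 billion.
ΔM = M₂ − M₁ = 10753.9938 − 11488.0545 = -734.0607 billion.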